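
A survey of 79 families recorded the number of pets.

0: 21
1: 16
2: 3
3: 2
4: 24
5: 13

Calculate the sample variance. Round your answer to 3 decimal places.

3.883

Values: 0, 1, 2, 3, 4, 5
n = 79, Σfx = 189, mean = 2.3924
Σfx² = 755
Σf(x − x̄)² = Σfx² − (Σfx)²/n = 755 − 189²/79 = 302.8354
Sample variance = 302.8354 / 78 = 3.8825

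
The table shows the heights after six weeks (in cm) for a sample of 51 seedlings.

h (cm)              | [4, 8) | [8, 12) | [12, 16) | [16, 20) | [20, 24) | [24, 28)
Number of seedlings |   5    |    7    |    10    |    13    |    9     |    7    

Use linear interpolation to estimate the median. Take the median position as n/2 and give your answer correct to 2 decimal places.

Cumulative frequencies: 5, 12, 22, 35, 44, 51
n = 51; position = n/2 = 25.5.
This falls in the class [16, 20): L = 16, F = 22, f = 13, h = 4.
Median ≈ 16 + ((25.5 − 22) / 13) × 4 = 17.0769

17.08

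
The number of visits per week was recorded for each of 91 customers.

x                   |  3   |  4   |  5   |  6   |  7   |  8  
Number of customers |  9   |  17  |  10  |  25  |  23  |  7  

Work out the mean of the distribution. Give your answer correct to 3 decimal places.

5.626

Values: 3, 4, 5, 6, 7, 8
Σfx = 9×3 + 17×4 + 10×5 + 25×6 + 23×7 + 7×8 = 512
n = Σf = 91
Mean = 512 / 91 = 5.6264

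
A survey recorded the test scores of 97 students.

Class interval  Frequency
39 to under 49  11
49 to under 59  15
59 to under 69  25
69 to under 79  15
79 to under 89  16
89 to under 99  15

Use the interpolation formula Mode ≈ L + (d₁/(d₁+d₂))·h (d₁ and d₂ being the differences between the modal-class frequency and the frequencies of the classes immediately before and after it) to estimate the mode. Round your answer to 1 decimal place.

Modal class: 59 to under 69 (highest frequency 25).
d₁ = 25 − 15 = 10, d₂ = 25 − 15 = 10
Mode ≈ 59 + (10/(10+10)) × 10 = 59 + 5.0000 = 64.0000

64.0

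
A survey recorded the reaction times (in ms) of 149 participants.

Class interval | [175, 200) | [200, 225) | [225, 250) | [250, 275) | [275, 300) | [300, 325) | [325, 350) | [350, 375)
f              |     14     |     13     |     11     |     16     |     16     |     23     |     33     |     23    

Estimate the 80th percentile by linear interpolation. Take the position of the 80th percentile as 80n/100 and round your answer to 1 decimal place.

Cumulative frequencies: 14, 27, 38, 54, 70, 93, 126, 149
n = 149; position = 80n/100 = 119.2.
This falls in the class [325, 350): L = 325, F = 93, f = 33, h = 25.
80th percentile ≈ 325 + ((119.2 − 93) / 33) × 25 = 344.8485

344.8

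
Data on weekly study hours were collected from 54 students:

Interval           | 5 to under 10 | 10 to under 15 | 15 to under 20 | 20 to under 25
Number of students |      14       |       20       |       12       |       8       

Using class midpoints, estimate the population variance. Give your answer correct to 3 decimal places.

Midpoints: 7.5, 12.5, 17.5, 22.5
n = 54, Σfm = 745, mean = 13.7963
Σfm² = 11637.5
Σf(m − x̄)² = Σfm² − (Σfm)²/n = 11637.5 − 745²/54 = 1359.2593
Population variance = 1359.2593 / 54 = 25.1715

25.171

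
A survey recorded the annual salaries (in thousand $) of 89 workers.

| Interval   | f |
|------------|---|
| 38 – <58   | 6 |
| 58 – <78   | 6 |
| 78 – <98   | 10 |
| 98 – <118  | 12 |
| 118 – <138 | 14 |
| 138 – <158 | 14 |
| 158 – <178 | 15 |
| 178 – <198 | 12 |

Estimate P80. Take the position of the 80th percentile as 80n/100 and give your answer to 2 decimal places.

170.27

Cumulative frequencies: 6, 12, 22, 34, 48, 62, 77, 89
n = 89; position = 80n/100 = 71.2.
This falls in the class 158 – <178: L = 158, F = 62, f = 15, h = 20.
80th percentile ≈ 158 + ((71.2 − 62) / 15) × 20 = 170.2667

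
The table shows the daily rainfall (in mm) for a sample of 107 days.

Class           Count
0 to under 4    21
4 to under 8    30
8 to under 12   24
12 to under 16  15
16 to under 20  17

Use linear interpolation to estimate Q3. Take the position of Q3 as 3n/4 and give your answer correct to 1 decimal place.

Cumulative frequencies: 21, 51, 75, 90, 107
n = 107; position = 3n/4 = 80.25.
This falls in the class 12 to under 16: L = 12, F = 75, f = 15, h = 4.
Upper quartile ≈ 12 + ((80.25 − 75) / 15) × 4 = 13.4000

13.4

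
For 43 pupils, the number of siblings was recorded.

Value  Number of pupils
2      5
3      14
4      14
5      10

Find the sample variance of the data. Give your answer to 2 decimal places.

Values: 2, 3, 4, 5
n = 43, Σfx = 158, mean = 3.6744
Σfx² = 620
Σf(x − x̄)² = Σfx² − (Σfx)²/n = 620 − 158²/43 = 39.4419
Sample variance = 39.4419 / 42 = 0.9391

0.94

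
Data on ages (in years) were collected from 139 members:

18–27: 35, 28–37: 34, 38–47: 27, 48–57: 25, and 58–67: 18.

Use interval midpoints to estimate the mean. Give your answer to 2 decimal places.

39.41

Midpoints: 22.5, 32.5, 42.5, 52.5, 62.5
Σfm = 35×22.5 + 34×32.5 + 27×42.5 + 25×52.5 + 18×62.5 = 5477.5
n = Σf = 139
Mean = 5477.5 / 139 = 39.4065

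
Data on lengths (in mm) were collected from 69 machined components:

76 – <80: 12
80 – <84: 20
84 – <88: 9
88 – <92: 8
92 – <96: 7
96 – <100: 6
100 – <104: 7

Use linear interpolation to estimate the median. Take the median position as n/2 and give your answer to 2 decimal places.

85.11

Cumulative frequencies: 12, 32, 41, 49, 56, 62, 69
n = 69; position = n/2 = 34.5.
This falls in the class 84 – <88: L = 84, F = 32, f = 9, h = 4.
Median ≈ 84 + ((34.5 − 32) / 9) × 4 = 85.1111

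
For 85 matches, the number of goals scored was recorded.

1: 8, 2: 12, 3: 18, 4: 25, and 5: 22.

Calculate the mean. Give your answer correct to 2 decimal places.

3.48

Values: 1, 2, 3, 4, 5
Σfx = 8×1 + 12×2 + 18×3 + 25×4 + 22×5 = 296
n = Σf = 85
Mean = 296 / 85 = 3.4824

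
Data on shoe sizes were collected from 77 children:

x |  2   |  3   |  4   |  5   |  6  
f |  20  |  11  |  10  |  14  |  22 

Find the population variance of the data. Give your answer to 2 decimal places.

Values: 2, 3, 4, 5, 6
n = 77, Σfx = 315, mean = 4.0909
Σfx² = 1481
Σf(x − x̄)² = Σfx² − (Σfx)²/n = 1481 − 315²/77 = 192.3636
Population variance = 192.3636 / 77 = 2.4982

2.50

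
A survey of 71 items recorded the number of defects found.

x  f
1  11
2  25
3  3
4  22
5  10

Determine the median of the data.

Cumulative frequencies: 11, 36, 39, 61, 71
n = 71, so the median is the value in position (n+1)/2 = 36.
Position 36 falls at value 2.

2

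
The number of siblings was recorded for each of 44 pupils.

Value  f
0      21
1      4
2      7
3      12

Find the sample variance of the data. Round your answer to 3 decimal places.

1.715

Values: 0, 1, 2, 3
n = 44, Σfx = 54, mean = 1.2273
Σfx² = 140
Σf(x − x̄)² = Σfx² − (Σfx)²/n = 140 − 54²/44 = 73.7273
Sample variance = 73.7273 / 43 = 1.7146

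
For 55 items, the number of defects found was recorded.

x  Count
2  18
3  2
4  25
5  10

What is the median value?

4

Cumulative frequencies: 18, 20, 45, 55
n = 55, so the median is the value in position (n+1)/2 = 28.
Position 28 falls at value 4.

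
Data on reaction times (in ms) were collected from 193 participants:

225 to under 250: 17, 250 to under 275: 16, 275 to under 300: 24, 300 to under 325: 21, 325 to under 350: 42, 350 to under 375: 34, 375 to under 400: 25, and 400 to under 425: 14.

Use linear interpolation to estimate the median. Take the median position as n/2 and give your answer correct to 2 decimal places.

Cumulative frequencies: 17, 33, 57, 78, 120, 154, 179, 193
n = 193; position = n/2 = 96.5.
This falls in the class 325 to under 350: L = 325, F = 78, f = 42, h = 25.
Median ≈ 325 + ((96.5 − 78) / 42) × 25 = 336.0119

336.01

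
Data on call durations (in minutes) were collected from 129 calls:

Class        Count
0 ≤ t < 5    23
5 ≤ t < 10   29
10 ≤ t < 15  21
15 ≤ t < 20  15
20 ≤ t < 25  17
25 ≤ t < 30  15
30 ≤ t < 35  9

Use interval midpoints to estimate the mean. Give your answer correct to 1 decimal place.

14.6

Midpoints: 2.5, 7.5, 12.5, 17.5, 22.5, 27.5, 32.5
Σfm = 23×2.5 + 29×7.5 + 21×12.5 + 15×17.5 + 17×22.5 + 15×27.5 + 9×32.5 = 1887.5
n = Σf = 129
Mean = 1887.5 / 129 = 14.6318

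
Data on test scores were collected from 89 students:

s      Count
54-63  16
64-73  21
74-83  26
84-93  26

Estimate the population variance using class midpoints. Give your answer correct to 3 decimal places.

Midpoints: 58.5, 68.5, 78.5, 88.5
n = 89, Σfm = 6716.5, mean = 75.4663
Σfm² = 517150.25
Σf(m − x̄)² = Σfm² − (Σfm)²/n = 517150.25 − 6716.5²/89 = 10280.8989
Population variance = 10280.8989 / 89 = 115.5157

115.516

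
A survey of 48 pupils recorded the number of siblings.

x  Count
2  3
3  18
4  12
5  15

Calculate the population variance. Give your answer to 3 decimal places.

0.902

Values: 2, 3, 4, 5
n = 48, Σfx = 183, mean = 3.8125
Σfx² = 741
Σf(x − x̄)² = Σfx² − (Σfx)²/n = 741 − 183²/48 = 43.3125
Population variance = 43.3125 / 48 = 0.9023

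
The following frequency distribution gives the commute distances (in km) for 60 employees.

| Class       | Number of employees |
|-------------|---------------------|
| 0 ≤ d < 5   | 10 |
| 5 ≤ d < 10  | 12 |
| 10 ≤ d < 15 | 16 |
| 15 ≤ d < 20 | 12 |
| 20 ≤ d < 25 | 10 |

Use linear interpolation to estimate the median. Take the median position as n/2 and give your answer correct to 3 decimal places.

12.500

Cumulative frequencies: 10, 22, 38, 50, 60
n = 60; position = n/2 = 30.
This falls in the class 10 ≤ d < 15: L = 10, F = 22, f = 16, h = 5.
Median ≈ 10 + ((30 − 22) / 16) × 5 = 12.5000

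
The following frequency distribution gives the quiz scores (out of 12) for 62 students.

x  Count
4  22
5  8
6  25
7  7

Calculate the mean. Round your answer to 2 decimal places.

5.27

Values: 4, 5, 6, 7
Σfx = 22×4 + 8×5 + 25×6 + 7×7 = 327
n = Σf = 62
Mean = 327 / 62 = 5.2742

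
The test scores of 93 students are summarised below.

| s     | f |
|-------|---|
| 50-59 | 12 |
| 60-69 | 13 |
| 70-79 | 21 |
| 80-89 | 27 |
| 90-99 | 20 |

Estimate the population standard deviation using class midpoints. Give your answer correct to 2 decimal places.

Midpoints: 54.5, 64.5, 74.5, 84.5, 94.5
n = 93, Σfm = 7228.5, mean = 77.7258
Σfm² = 577673.25
Σf(m − x̄)² = Σfm² − (Σfm)²/n = 577673.25 − 7228.5²/93 = 15832.2581
Population variance = 15832.2581 / 93 = 170.2393
Standard deviation = √170.2393 = 13.0476

13.05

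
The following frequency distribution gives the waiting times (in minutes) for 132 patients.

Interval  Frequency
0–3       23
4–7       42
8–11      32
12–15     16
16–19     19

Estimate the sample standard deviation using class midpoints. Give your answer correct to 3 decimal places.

5.151

Midpoints: 1.5, 5.5, 9.5, 13.5, 17.5
n = 132, Σfm = 1118, mean = 8.4697
Σfm² = 12945
Σf(m − x̄)² = Σfm² − (Σfm)²/n = 12945 − 1118²/132 = 3475.8788
Sample variance = 3475.8788 / 131 = 26.5334
Standard deviation = √26.5334 = 5.1511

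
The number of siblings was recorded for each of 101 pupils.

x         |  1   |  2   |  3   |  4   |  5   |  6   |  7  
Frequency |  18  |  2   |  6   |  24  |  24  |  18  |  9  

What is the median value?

Cumulative frequencies: 18, 20, 26, 50, 74, 92, 101
n = 101, so the median is the value in position (n+1)/2 = 51.
Position 51 falls at value 5.

5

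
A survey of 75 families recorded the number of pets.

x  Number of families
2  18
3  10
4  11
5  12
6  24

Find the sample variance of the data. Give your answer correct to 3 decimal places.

Values: 2, 3, 4, 5, 6
n = 75, Σfx = 314, mean = 4.1867
Σfx² = 1502
Σf(x − x̄)² = Σfx² − (Σfx)²/n = 1502 − 314²/75 = 187.3867
Sample variance = 187.3867 / 74 = 2.5323

2.532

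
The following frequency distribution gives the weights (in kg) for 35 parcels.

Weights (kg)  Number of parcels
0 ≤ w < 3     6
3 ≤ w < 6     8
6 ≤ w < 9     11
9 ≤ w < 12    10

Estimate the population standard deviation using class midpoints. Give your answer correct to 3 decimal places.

3.173

Midpoints: 1.5, 4.5, 7.5, 10.5
n = 35, Σfm = 232.5, mean = 6.6429
Σfm² = 1896.75
Σf(m − x̄)² = Σfm² − (Σfm)²/n = 1896.75 − 232.5²/35 = 352.2857
Population variance = 352.2857 / 35 = 10.0653
Standard deviation = √10.0653 = 3.1726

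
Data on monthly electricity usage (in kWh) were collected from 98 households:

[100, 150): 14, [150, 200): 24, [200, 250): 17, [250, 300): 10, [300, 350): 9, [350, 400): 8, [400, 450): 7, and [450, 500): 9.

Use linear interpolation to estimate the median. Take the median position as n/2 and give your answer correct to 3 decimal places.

Cumulative frequencies: 14, 38, 55, 65, 74, 82, 89, 98
n = 98; position = n/2 = 49.
This falls in the class [200, 250): L = 200, F = 38, f = 17, h = 50.
Median ≈ 200 + ((49 − 38) / 17) × 50 = 232.3529

232.353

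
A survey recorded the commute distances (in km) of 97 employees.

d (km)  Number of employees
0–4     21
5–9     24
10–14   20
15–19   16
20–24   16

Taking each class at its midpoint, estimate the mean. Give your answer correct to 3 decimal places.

Midpoints: 2, 7, 12, 17, 22
Σfm = 21×2 + 24×7 + 20×12 + 16×17 + 16×22 = 1074
n = Σf = 97
Mean = 1074 / 97 = 11.0722

11.072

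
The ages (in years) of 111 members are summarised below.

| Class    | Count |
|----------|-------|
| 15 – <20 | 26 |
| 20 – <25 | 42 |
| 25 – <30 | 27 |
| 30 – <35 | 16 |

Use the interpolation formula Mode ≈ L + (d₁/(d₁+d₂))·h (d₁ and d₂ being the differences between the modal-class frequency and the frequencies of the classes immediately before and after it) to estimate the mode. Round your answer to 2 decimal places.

Modal class: 20 – <25 (highest frequency 42).
d₁ = 42 − 26 = 16, d₂ = 42 − 27 = 15
Mode ≈ 20 + (16/(16+15)) × 5 = 20 + 2.5806 = 22.5806

22.58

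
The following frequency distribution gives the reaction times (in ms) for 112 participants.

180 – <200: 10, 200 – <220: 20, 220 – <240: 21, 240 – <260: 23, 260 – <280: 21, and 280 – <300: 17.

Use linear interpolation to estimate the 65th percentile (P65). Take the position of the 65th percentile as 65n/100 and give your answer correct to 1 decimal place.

Cumulative frequencies: 10, 30, 51, 74, 95, 112
n = 112; position = 65n/100 = 72.8.
This falls in the class 240 – <260: L = 240, F = 51, f = 23, h = 20.
65th percentile ≈ 240 + ((72.8 − 51) / 23) × 20 = 258.9565

259.0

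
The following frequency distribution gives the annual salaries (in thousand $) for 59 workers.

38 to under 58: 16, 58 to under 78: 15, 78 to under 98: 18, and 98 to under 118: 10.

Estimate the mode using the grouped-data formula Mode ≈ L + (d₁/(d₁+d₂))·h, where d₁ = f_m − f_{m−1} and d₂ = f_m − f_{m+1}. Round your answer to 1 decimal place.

Modal class: 78 to under 98 (highest frequency 18).
d₁ = 18 − 15 = 3, d₂ = 18 − 10 = 8
Mode ≈ 78 + (3/(3+8)) × 20 = 78 + 5.4545 = 83.4545

83.5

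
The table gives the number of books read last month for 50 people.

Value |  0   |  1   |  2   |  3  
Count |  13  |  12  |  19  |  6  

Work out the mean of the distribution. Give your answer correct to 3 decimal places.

Values: 0, 1, 2, 3
Σfx = 13×0 + 12×1 + 19×2 + 6×3 = 68
n = Σf = 50
Mean = 68 / 50 = 1.3600

1.360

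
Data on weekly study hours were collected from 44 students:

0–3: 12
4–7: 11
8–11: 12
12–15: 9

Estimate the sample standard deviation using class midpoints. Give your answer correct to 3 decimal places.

4.426

Midpoints: 1.5, 5.5, 9.5, 13.5
n = 44, Σfm = 314, mean = 7.1364
Σfm² = 3083
Σf(m − x̄)² = Σfm² − (Σfm)²/n = 3083 − 314²/44 = 842.1818
Sample variance = 842.1818 / 43 = 19.5856
Standard deviation = √19.5856 = 4.4256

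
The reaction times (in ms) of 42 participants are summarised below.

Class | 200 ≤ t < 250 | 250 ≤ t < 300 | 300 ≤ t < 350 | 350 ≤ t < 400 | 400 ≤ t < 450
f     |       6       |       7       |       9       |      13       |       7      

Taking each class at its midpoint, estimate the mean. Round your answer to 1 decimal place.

334.5

Midpoints: 225, 275, 325, 375, 425
Σfm = 6×225 + 7×275 + 9×325 + 13×375 + 7×425 = 14050
n = Σf = 42
Mean = 14050 / 42 = 334.5238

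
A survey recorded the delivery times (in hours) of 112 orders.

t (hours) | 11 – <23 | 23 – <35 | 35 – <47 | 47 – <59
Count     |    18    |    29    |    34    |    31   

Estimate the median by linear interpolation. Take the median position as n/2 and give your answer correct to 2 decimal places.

38.18

Cumulative frequencies: 18, 47, 81, 112
n = 112; position = n/2 = 56.
This falls in the class 35 – <47: L = 35, F = 47, f = 34, h = 12.
Median ≈ 35 + ((56 − 47) / 34) × 12 = 38.1765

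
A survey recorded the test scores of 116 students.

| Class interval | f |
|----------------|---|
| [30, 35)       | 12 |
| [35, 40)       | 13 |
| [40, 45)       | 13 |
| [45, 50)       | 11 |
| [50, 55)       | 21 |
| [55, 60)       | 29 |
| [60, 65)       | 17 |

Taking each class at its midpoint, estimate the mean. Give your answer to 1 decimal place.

Midpoints: 32.5, 37.5, 42.5, 47.5, 52.5, 57.5, 62.5
Σfm = 12×32.5 + 13×37.5 + 13×42.5 + 11×47.5 + 21×52.5 + 29×57.5 + 17×62.5 = 5785
n = Σf = 116
Mean = 5785 / 116 = 49.8707

49.9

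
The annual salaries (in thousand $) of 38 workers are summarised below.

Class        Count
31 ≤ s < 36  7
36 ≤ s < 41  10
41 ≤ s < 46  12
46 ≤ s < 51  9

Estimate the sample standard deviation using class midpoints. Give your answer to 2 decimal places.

5.27

Midpoints: 33.5, 38.5, 43.5, 48.5
n = 38, Σfm = 1578, mean = 41.5263
Σfm² = 66555.5
Σf(m − x̄)² = Σfm² − (Σfm)²/n = 66555.5 − 1578²/38 = 1026.9737
Sample variance = 1026.9737 / 37 = 27.7560
Standard deviation = √27.7560 = 5.2684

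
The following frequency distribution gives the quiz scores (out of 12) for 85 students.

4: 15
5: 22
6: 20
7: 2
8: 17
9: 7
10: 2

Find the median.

6

Cumulative frequencies: 15, 37, 57, 59, 76, 83, 85
n = 85, so the median is the value in position (n+1)/2 = 43.
Position 43 falls at value 6.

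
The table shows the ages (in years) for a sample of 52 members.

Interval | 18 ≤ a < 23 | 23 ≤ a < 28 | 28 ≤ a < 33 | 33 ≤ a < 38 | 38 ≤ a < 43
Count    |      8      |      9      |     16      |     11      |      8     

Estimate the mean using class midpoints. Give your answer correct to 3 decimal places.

30.692

Midpoints: 20.5, 25.5, 30.5, 35.5, 40.5
Σfm = 8×20.5 + 9×25.5 + 16×30.5 + 11×35.5 + 8×40.5 = 1596
n = Σf = 52
Mean = 1596 / 52 = 30.6923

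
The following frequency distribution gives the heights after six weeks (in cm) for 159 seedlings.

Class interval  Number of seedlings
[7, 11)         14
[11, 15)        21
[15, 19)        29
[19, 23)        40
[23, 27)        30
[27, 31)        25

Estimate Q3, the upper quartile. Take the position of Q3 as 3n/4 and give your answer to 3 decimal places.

25.033

Cumulative frequencies: 14, 35, 64, 104, 134, 159
n = 159; position = 3n/4 = 119.25.
This falls in the class [23, 27): L = 23, F = 104, f = 30, h = 4.
Upper quartile ≈ 23 + ((119.25 − 104) / 30) × 4 = 25.0333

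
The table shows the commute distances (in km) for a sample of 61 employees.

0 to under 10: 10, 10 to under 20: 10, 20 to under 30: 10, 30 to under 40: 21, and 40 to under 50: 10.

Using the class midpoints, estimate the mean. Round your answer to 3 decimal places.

26.803

Midpoints: 5, 15, 25, 35, 45
Σfm = 10×5 + 10×15 + 10×25 + 21×35 + 10×45 = 1635
n = Σf = 61
Mean = 1635 / 61 = 26.8033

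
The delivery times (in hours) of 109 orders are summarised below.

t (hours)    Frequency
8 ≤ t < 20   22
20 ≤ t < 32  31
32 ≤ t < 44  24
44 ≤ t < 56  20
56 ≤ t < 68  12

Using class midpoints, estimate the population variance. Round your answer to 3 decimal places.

235.398

Midpoints: 14, 26, 38, 50, 62
n = 109, Σfm = 3770, mean = 34.5872
Σfm² = 156052
Σf(m − x̄)² = Σfm² − (Σfm)²/n = 156052 − 3770²/109 = 25658.4220
Population variance = 25658.4220 / 109 = 235.3984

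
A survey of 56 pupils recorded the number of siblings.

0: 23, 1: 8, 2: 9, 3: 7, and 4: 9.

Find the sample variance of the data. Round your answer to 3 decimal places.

2.327

Values: 0, 1, 2, 3, 4
n = 56, Σfx = 83, mean = 1.4821
Σfx² = 251
Σf(x − x̄)² = Σfx² − (Σfx)²/n = 251 − 83²/56 = 127.9821
Sample variance = 127.9821 / 55 = 2.3269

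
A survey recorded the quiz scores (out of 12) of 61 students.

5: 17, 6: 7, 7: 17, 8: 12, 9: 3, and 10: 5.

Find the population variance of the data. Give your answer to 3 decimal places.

2.343

Values: 5, 6, 7, 8, 9, 10
n = 61, Σfx = 419, mean = 6.8689
Σfx² = 3021
Σf(x − x̄)² = Σfx² − (Σfx)²/n = 3021 − 419²/61 = 142.9508
Population variance = 142.9508 / 61 = 2.3435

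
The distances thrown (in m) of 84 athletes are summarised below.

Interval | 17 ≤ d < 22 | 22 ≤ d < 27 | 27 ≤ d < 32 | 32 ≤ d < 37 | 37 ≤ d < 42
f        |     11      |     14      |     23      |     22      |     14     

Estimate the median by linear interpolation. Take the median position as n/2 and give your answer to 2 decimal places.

Cumulative frequencies: 11, 25, 48, 70, 84
n = 84; position = n/2 = 42.
This falls in the class 27 ≤ d < 32: L = 27, F = 25, f = 23, h = 5.
Median ≈ 27 + ((42 − 25) / 23) × 5 = 30.6957

30.70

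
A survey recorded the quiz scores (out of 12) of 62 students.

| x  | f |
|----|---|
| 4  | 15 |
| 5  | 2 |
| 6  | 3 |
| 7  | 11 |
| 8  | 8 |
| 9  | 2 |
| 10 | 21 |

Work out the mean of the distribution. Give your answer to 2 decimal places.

7.37

Values: 4, 5, 6, 7, 8, 9, 10
Σfx = 15×4 + 2×5 + 3×6 + 11×7 + 8×8 + 2×9 + 21×10 = 457
n = Σf = 62
Mean = 457 / 62 = 7.3710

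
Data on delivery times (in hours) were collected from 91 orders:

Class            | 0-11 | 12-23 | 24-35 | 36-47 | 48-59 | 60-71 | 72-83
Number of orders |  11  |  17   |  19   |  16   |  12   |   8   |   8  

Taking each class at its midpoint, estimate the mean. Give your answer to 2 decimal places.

37.02

Midpoints: 5.5, 17.5, 29.5, 41.5, 53.5, 65.5, 77.5
Σfm = 11×5.5 + 17×17.5 + 19×29.5 + 16×41.5 + 12×53.5 + 8×65.5 + 8×77.5 = 3368.5
n = Σf = 91
Mean = 3368.5 / 91 = 37.0165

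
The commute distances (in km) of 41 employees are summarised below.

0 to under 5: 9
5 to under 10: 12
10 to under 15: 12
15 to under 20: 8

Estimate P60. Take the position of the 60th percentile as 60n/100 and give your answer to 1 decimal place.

11.5

Cumulative frequencies: 9, 21, 33, 41
n = 41; position = 60n/100 = 24.6.
This falls in the class 10 to under 15: L = 10, F = 21, f = 12, h = 5.
60th percentile ≈ 10 + ((24.6 − 21) / 12) × 5 = 11.5000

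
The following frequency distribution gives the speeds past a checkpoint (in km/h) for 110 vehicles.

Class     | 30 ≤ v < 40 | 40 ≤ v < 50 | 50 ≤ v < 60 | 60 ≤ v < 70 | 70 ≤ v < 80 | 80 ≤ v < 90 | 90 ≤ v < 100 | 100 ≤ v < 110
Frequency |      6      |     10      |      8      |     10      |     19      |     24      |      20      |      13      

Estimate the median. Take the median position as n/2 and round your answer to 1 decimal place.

80.8

Cumulative frequencies: 6, 16, 24, 34, 53, 77, 97, 110
n = 110; position = n/2 = 55.
This falls in the class 80 ≤ v < 90: L = 80, F = 53, f = 24, h = 10.
Median ≈ 80 + ((55 − 53) / 24) × 10 = 80.8333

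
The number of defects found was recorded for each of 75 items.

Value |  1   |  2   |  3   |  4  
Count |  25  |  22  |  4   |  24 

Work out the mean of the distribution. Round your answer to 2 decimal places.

2.36

Values: 1, 2, 3, 4
Σfx = 25×1 + 22×2 + 4×3 + 24×4 = 177
n = Σf = 75
Mean = 177 / 75 = 2.3600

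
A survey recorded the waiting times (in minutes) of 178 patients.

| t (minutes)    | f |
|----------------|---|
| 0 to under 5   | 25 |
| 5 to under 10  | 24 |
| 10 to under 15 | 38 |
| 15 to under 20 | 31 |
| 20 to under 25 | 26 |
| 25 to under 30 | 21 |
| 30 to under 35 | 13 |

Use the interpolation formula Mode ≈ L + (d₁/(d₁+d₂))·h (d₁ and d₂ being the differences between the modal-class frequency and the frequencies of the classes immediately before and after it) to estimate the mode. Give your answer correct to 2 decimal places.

13.33

Modal class: 10 to under 15 (highest frequency 38).
d₁ = 38 − 24 = 14, d₂ = 38 − 31 = 7
Mode ≈ 10 + (14/(14+7)) × 5 = 10 + 3.3333 = 13.3333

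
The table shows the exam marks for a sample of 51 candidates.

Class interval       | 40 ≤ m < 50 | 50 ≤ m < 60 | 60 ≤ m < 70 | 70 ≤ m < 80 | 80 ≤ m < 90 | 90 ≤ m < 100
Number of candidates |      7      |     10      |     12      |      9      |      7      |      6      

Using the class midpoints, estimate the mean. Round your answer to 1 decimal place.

68.3

Midpoints: 45, 55, 65, 75, 85, 95
Σfm = 7×45 + 10×55 + 12×65 + 9×75 + 7×85 + 6×95 = 3485
n = Σf = 51
Mean = 3485 / 51 = 68.3333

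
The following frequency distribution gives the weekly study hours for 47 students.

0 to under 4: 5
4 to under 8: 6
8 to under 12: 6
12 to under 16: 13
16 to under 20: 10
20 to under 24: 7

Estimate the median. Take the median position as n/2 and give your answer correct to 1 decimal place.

Cumulative frequencies: 5, 11, 17, 30, 40, 47
n = 47; position = n/2 = 23.5.
This falls in the class 12 to under 16: L = 12, F = 17, f = 13, h = 4.
Median ≈ 12 + ((23.5 − 17) / 13) × 4 = 14.0000

14.0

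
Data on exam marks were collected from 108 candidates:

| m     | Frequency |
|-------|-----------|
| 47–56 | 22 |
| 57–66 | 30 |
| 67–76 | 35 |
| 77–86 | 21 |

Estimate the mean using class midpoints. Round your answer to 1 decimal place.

66.6

Midpoints: 51.5, 61.5, 71.5, 81.5
Σfm = 22×51.5 + 30×61.5 + 35×71.5 + 21×81.5 = 7192
n = Σf = 108
Mean = 7192 / 108 = 66.5926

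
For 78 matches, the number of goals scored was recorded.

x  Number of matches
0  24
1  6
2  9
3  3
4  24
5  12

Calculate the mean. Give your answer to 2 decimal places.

2.42

Values: 0, 1, 2, 3, 4, 5
Σfx = 24×0 + 6×1 + 9×2 + 3×3 + 24×4 + 12×5 = 189
n = Σf = 78
Mean = 189 / 78 = 2.4231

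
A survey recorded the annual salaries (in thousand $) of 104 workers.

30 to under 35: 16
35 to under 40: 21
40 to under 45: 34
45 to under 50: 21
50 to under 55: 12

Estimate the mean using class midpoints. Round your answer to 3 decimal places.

42.115

Midpoints: 32.5, 37.5, 42.5, 47.5, 52.5
Σfm = 16×32.5 + 21×37.5 + 34×42.5 + 21×47.5 + 12×52.5 = 4380
n = Σf = 104
Mean = 4380 / 104 = 42.1154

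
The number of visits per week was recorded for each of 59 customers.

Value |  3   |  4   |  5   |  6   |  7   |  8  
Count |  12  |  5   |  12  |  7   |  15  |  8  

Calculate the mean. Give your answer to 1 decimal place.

Values: 3, 4, 5, 6, 7, 8
Σfx = 12×3 + 5×4 + 12×5 + 7×6 + 15×7 + 8×8 = 327
n = Σf = 59
Mean = 327 / 59 = 5.5424

5.5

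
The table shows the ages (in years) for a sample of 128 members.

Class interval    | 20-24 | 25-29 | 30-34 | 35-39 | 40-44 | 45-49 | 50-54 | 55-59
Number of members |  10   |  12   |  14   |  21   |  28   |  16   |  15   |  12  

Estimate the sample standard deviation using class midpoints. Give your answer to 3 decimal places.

Midpoints: 22, 27, 32, 37, 42, 47, 52, 57
n = 128, Σfm = 5161, mean = 40.3203
Σfm² = 220957
Σf(m − x̄)² = Σfm² − (Σfm)²/n = 220957 − 5161²/128 = 12863.8672
Sample variance = 12863.8672 / 127 = 101.2903
Standard deviation = √101.2903 = 10.0643

10.064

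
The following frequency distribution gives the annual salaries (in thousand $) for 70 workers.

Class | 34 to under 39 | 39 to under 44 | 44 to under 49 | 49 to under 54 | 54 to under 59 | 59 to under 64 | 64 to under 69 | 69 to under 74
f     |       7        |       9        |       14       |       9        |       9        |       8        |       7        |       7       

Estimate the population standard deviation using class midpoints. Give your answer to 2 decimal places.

10.74

Midpoints: 36.5, 41.5, 46.5, 51.5, 56.5, 61.5, 66.5, 71.5
n = 70, Σfm = 3710, mean = 53.0000
Σfm² = 204697.5
Σf(m − x̄)² = Σfm² − (Σfm)²/n = 204697.5 − 3710²/70 = 8067.5000
Population variance = 8067.5000 / 70 = 115.2500
Standard deviation = √115.2500 = 10.7355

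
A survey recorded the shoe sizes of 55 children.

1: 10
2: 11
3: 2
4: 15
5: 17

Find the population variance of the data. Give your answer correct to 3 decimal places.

Values: 1, 2, 3, 4, 5
n = 55, Σfx = 183, mean = 3.3273
Σfx² = 737
Σf(x − x̄)² = Σfx² − (Σfx)²/n = 737 − 183²/55 = 128.1091
Population variance = 128.1091 / 55 = 2.3293

2.329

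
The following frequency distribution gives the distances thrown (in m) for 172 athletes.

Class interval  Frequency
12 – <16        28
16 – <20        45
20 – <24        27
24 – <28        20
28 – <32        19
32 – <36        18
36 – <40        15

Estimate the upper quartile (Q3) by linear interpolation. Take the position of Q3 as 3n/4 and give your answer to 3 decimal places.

Cumulative frequencies: 28, 73, 100, 120, 139, 157, 172
n = 172; position = 3n/4 = 129.
This falls in the class 28 – <32: L = 28, F = 120, f = 19, h = 4.
Upper quartile ≈ 28 + ((129 − 120) / 19) × 4 = 29.8947

29.895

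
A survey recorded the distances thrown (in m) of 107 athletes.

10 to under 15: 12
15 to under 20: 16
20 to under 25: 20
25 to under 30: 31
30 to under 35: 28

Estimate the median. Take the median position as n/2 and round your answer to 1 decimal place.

Cumulative frequencies: 12, 28, 48, 79, 107
n = 107; position = n/2 = 53.5.
This falls in the class 25 to under 30: L = 25, F = 48, f = 31, h = 5.
Median ≈ 25 + ((53.5 − 48) / 31) × 5 = 25.8871

25.9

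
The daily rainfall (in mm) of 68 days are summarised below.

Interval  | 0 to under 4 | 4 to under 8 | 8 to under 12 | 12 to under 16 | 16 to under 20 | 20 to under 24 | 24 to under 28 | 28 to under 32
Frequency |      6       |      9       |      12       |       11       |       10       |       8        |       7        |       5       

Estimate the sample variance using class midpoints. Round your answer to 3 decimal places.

67.270

Midpoints: 2, 6, 10, 14, 18, 22, 26, 30
n = 68, Σfm = 1028, mean = 15.1176
Σfm² = 20048
Σf(m − x̄)² = Σfm² − (Σfm)²/n = 20048 − 1028²/68 = 4507.0588
Sample variance = 4507.0588 / 67 = 67.2695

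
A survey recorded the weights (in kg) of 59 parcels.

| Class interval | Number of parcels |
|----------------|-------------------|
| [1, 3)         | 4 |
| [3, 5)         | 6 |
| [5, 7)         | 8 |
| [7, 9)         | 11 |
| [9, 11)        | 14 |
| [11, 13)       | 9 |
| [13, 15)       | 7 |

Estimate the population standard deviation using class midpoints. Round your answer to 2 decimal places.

3.43

Midpoints: 2, 4, 6, 8, 10, 12, 14
n = 59, Σfm = 514, mean = 8.7119
Σfm² = 5172
Σf(m − x̄)² = Σfm² − (Σfm)²/n = 5172 − 514²/59 = 694.1017
Population variance = 694.1017 / 59 = 11.7644
Standard deviation = √11.7644 = 3.4299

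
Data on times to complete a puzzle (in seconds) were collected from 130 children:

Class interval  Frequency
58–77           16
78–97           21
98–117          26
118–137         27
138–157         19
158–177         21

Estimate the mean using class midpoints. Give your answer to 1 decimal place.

Midpoints: 67.5, 87.5, 107.5, 127.5, 147.5, 167.5
Σfm = 16×67.5 + 21×87.5 + 26×107.5 + 27×127.5 + 19×147.5 + 21×167.5 = 15475
n = Σf = 130
Mean = 15475 / 130 = 119.0385

119.0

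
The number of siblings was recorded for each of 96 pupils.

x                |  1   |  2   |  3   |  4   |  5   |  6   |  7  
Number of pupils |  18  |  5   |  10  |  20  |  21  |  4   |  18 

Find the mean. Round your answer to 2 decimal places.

Values: 1, 2, 3, 4, 5, 6, 7
Σfx = 18×1 + 5×2 + 10×3 + 20×4 + 21×5 + 4×6 + 18×7 = 393
n = Σf = 96
Mean = 393 / 96 = 4.0938

4.09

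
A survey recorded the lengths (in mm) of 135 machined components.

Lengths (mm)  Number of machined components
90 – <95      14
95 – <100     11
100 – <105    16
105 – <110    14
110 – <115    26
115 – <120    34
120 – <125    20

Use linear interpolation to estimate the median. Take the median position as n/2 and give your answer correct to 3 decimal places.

Cumulative frequencies: 14, 25, 41, 55, 81, 115, 135
n = 135; position = n/2 = 67.5.
This falls in the class 110 – <115: L = 110, F = 55, f = 26, h = 5.
Median ≈ 110 + ((67.5 − 55) / 26) × 5 = 112.4038

112.404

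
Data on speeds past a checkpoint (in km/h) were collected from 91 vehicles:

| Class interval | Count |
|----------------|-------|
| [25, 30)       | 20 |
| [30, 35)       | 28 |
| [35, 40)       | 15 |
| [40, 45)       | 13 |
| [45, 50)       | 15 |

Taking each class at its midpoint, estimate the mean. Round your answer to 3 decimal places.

Midpoints: 27.5, 32.5, 37.5, 42.5, 47.5
Σfm = 20×27.5 + 28×32.5 + 15×37.5 + 13×42.5 + 15×47.5 = 3287.5
n = Σf = 91
Mean = 3287.5 / 91 = 36.1264

36.126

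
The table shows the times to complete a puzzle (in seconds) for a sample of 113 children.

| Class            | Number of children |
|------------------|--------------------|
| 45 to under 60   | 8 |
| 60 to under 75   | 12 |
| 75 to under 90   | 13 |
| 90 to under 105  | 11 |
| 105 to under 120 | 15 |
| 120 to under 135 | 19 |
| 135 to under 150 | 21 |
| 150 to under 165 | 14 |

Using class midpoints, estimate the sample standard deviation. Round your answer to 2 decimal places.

Midpoints: 52.5, 67.5, 82.5, 97.5, 112.5, 127.5, 142.5, 157.5
n = 113, Σfm = 12682.5, mean = 112.2345
Σfm² = 1542206.25
Σf(m − x̄)² = Σfm² − (Σfm)²/n = 1542206.25 − 12682.5²/113 = 118792.0354
Sample variance = 118792.0354 / 112 = 1060.6432
Standard deviation = √1060.6432 = 32.5675

32.57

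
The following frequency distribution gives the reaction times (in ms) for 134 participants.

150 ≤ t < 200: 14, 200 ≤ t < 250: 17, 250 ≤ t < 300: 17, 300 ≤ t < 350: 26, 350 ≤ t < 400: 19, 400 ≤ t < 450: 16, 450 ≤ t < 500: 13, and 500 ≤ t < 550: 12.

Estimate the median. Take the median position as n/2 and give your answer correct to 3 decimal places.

336.538

Cumulative frequencies: 14, 31, 48, 74, 93, 109, 122, 134
n = 134; position = n/2 = 67.
This falls in the class 300 ≤ t < 350: L = 300, F = 48, f = 26, h = 50.
Median ≈ 300 + ((67 − 48) / 26) × 50 = 336.5385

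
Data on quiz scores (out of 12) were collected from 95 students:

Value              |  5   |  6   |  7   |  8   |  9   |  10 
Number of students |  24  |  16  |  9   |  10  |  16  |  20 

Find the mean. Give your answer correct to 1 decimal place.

7.4

Values: 5, 6, 7, 8, 9, 10
Σfx = 24×5 + 16×6 + 9×7 + 10×8 + 16×9 + 20×10 = 703
n = Σf = 95
Mean = 703 / 95 = 7.4000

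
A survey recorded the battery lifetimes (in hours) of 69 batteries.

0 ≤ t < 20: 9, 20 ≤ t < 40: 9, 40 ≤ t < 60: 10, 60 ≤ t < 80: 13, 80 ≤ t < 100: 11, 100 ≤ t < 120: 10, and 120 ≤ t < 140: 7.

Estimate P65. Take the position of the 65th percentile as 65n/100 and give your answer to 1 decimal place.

87.0

Cumulative frequencies: 9, 18, 28, 41, 52, 62, 69
n = 69; position = 65n/100 = 44.85.
This falls in the class 80 ≤ t < 100: L = 80, F = 41, f = 11, h = 20.
65th percentile ≈ 80 + ((44.85 − 41) / 11) × 20 = 87.0000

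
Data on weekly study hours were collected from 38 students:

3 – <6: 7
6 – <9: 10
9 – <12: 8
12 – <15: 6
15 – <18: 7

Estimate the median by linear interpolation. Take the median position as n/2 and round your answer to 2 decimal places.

Cumulative frequencies: 7, 17, 25, 31, 38
n = 38; position = n/2 = 19.
This falls in the class 9 – <12: L = 9, F = 17, f = 8, h = 3.
Median ≈ 9 + ((19 − 17) / 8) × 3 = 9.7500

9.75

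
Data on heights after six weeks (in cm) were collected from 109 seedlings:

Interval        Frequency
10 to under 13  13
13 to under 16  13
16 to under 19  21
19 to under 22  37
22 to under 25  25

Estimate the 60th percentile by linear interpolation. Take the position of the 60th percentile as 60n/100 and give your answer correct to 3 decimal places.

20.492

Cumulative frequencies: 13, 26, 47, 84, 109
n = 109; position = 60n/100 = 65.4.
This falls in the class 19 to under 22: L = 19, F = 47, f = 37, h = 3.
60th percentile ≈ 19 + ((65.4 − 47) / 37) × 3 = 20.4919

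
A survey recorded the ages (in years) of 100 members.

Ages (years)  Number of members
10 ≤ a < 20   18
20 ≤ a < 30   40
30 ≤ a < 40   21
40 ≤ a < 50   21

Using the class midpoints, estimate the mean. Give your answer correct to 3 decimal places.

29.500

Midpoints: 15, 25, 35, 45
Σfm = 18×15 + 40×25 + 21×35 + 21×45 = 2950
n = Σf = 100
Mean = 2950 / 100 = 29.5000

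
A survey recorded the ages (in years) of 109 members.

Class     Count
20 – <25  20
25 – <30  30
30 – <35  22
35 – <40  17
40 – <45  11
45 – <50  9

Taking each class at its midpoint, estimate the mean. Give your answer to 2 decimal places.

Midpoints: 22.5, 27.5, 32.5, 37.5, 42.5, 47.5
Σfm = 20×22.5 + 30×27.5 + 22×32.5 + 17×37.5 + 11×42.5 + 9×47.5 = 3522.5
n = Σf = 109
Mean = 3522.5 / 109 = 32.3165

32.32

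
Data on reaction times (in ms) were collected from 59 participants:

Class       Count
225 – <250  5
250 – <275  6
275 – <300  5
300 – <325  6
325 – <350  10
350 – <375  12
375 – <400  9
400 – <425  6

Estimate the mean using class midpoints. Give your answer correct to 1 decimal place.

335.0

Midpoints: 237.5, 262.5, 287.5, 312.5, 337.5, 362.5, 387.5, 412.5
Σfm = 5×237.5 + 6×262.5 + 5×287.5 + 6×312.5 + 10×337.5 + 12×362.5 + 9×387.5 + 6×412.5 = 19762.5
n = Σf = 59
Mean = 19762.5 / 59 = 334.9576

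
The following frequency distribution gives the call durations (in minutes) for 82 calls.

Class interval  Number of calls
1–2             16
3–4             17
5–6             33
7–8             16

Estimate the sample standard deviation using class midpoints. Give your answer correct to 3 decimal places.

Midpoints: 1.5, 3.5, 5.5, 7.5
n = 82, Σfm = 385, mean = 4.6951
Σfm² = 2142.5
Σf(m − x̄)² = Σfm² − (Σfm)²/n = 2142.5 − 385²/82 = 334.8780
Sample variance = 334.8780 / 81 = 4.1343
Standard deviation = √4.1343 = 2.0333

2.033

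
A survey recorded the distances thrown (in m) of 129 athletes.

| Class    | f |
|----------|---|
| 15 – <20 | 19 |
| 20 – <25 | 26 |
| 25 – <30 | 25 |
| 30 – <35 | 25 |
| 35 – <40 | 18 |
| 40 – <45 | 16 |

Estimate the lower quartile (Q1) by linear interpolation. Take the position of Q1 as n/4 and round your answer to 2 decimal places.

22.55

Cumulative frequencies: 19, 45, 70, 95, 113, 129
n = 129; position = n/4 = 32.25.
This falls in the class 20 – <25: L = 20, F = 19, f = 26, h = 5.
Lower quartile ≈ 20 + ((32.25 − 19) / 26) × 5 = 22.5481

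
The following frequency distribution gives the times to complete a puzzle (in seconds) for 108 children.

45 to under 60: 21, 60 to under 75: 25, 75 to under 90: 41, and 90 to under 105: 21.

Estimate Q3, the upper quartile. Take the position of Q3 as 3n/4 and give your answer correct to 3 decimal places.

87.805

Cumulative frequencies: 21, 46, 87, 108
n = 108; position = 3n/4 = 81.
This falls in the class 75 to under 90: L = 75, F = 46, f = 41, h = 15.
Upper quartile ≈ 75 + ((81 − 46) / 41) × 15 = 87.8049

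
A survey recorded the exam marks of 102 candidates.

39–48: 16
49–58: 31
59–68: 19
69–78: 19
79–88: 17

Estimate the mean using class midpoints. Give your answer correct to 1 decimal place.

62.5

Midpoints: 43.5, 53.5, 63.5, 73.5, 83.5
Σfm = 16×43.5 + 31×53.5 + 19×63.5 + 19×73.5 + 17×83.5 = 6377
n = Σf = 102
Mean = 6377 / 102 = 62.5196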